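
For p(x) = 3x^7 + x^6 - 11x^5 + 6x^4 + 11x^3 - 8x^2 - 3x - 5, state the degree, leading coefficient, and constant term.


Highest power of x is 7, with coefficient 3. Constant term is -5.
Degree = 7, leading coefficient = 3, constant term = -5


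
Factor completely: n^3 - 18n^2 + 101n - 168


Try integer roots (divisors of -168). n=8: p(8)=0.
Divide out (n - 8): quotient is n^2 - 10n + 21.
Factor the quadratic: (n - 7)(n - 3)
Result: (n - 8)(n - 7)(n - 3)


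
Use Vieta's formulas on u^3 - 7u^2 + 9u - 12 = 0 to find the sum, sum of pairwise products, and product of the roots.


Monic cubic u^3+bu^2+cu+d=0: sum=-b, pairwise sum=c, product=-d.
b=-7, c=9, d=-12
r1+r2+r3 = 7
r1r2+r1r3+r2r3 = 9
r1r2r3 = 12


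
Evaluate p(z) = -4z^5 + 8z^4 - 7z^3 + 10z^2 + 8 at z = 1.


Using direct substitution:
  -4 * (1)^5 = -4
  8 * (1)^4 = 8
  -7 * (1)^3 = -7
  10 * (1)^2 = 10
  0 * (1)^1 = 0
  constant: 8
Sum = -4 + 8 - 7 + 10 + 0 + 8 = 15


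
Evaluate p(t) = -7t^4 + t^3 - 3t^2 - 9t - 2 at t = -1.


Using direct substitution:
  -7 * (-1)^4 = -7
  1 * (-1)^3 = -1
  -3 * (-1)^2 = -3
  -9 * (-1)^1 = 9
  constant: -2
Sum = -7 - 1 - 3 + 9 - 2 = -4


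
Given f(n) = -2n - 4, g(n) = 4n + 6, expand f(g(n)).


Substitute g(n) into f:
f(g(n)) = -2*(4n + 6) + (-4)
Expand and combine: -8n - 16


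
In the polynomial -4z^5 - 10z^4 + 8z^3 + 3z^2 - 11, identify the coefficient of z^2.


Read off the coefficient of z^2: 3


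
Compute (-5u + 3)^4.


Expand (-5u + 3)^4 by repeated multiplication:
  (-5u + 3)^2 = 25u^2 - 30u + 9
  (-5u + 3)^3 = -125u^3 + 225u^2 - 135u + 27
= 625u^4 - 1500u^3 + 1350u^2 - 540u + 81


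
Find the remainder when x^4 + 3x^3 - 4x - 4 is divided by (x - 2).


By the Remainder Theorem, the remainder equals p(2):
  1*(2)^4 = 16
  3*(2)^3 = 24
  0*(2)^2 = 0
  -4*(2)^1 = -8
  constant: -4
Sum: 16 + 24 + 0 - 8 - 4 = 28


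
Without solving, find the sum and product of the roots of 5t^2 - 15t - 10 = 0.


For at^2+bt+c=0: sum = -b/a, product = c/a.
a=5, b=-15, c=-10
Sum = -(-15)/5 = 3
Product = (-10)/5 = -2


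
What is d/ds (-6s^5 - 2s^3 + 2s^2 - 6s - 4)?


Apply the power rule term by term:
  d/ds(-6s^5) = -30s^4
  d/ds(-2s^3) = -6s^2
  d/ds(2s^2) = 4s
  d/ds(-6s) = -6
  d/ds(-4) = 0
p'(s) = -30s^4 - 6s^2 + 4s - 6


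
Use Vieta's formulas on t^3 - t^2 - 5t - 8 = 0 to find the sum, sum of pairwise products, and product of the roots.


Monic cubic t^3+bt^2+ct+d=0: sum=-b, pairwise sum=c, product=-d.
b=-1, c=-5, d=-8
r1+r2+r3 = 1
r1r2+r1r3+r2r3 = -5
r1r2r3 = 8


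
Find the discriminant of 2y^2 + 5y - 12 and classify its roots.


D = b^2 - 4ac = (5)^2 - 4(2)(-12) = 25 + 96 = 121
Since D > 0: two distinct rational roots


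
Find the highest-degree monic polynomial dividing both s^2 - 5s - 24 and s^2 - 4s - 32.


Factor each:
  s^2 - 5s - 24 = (s - 8)(s + 3)
  s^2 - 4s - 32 = (s - 8)(s + 4)
Common monic factor: s - 8


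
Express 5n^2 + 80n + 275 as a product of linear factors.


Roots satisfy r1 + r2 = -b/a = -16 and r1*r2 = c/a = 55.
So r1 = -11, r2 = -5.
5n^2 + 80n + 275 = 5(n - r1)(n - r2) = 5(n + 11)(n + 5)


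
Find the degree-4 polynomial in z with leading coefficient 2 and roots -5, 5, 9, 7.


p(z) = 2(z + 5)(z - 5)(z - 9)(z - 7)
Expand: 2z^4 - 32z^3 + 76z^2 + 800z - 3150


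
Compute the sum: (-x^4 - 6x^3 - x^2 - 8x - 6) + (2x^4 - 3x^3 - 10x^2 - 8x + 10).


Align terms by degree and add:
  -x^4 - 6x^3 - x^2 - 8x - 6
+ 2x^4 - 3x^3 - 10x^2 - 8x + 10
= x^4 - 9x^3 - 11x^2 - 16x + 4


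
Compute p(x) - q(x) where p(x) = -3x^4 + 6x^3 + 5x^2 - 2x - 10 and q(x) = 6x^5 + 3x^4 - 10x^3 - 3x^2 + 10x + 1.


Distribute the minus sign:
  (-3x^4 + 6x^3 + 5x^2 - 2x - 10)
- (6x^5 + 3x^4 - 10x^3 - 3x^2 + 10x + 1)
Negate second polynomial: -6x^5 - 3x^4 + 10x^3 + 3x^2 - 10x - 1
Add: -6x^5 - 6x^4 + 16x^3 + 8x^2 - 12x - 11


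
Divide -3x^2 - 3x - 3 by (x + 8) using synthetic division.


Synthetic division with c = -8. Coefficients: -3, -3, -3
Bring down -3.
  -3 * -8 = 24; 24 - 3 = 21
  21 * -8 = -168; -168 - 3 = -171
Quotient: -3x + 21, Remainder: -171


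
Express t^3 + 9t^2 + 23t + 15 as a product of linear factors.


Try integer roots (divisors of 15). t=-5: p(-5)=0.
Divide out (t + 5): quotient is t^2 + 4t + 3.
Factor the quadratic: (t + 3)(t + 1)
Result: (t + 5)(t + 3)(t + 1)


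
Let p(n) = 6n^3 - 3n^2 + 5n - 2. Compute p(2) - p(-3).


p(2) = 44
p(-3) = -206
p(2) - p(-3) = 44 + 206 = 250


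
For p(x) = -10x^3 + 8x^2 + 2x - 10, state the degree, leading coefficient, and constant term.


Highest power of x is 3, with coefficient -10. Constant term is -10.
Degree = 3, leading coefficient = -10, constant term = -10


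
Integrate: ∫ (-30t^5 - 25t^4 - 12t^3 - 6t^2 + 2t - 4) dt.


Reverse power rule on each term:
  ∫ -30t^5 dt = -5t^6
  ∫ -25t^4 dt = -5t^5
  ∫ -12t^3 dt = -3t^4
  ∫ -6t^2 dt = -2t^3
  ∫ 2t dt = t^2
  ∫ -4 dt = -4t
F(t) = -5t^6 - 5t^5 - 3t^4 - 2t^3 + t^2 - 4t + C


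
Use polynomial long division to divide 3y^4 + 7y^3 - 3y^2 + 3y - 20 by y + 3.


(3y^4 + 7y^3 - 3y^2 + 3y - 20) / (y + 3)
Step 1: 3y^3 * (y + 3) = 3y^4 + 9y^3; subtract.
Step 2: -2y^2 * (y + 3) = -2y^3 - 6y^2; subtract.
Step 3: 3y * (y + 3) = 3y^2 + 9y; subtract.
Step 4: -6 * (y + 3) = -6y - 18; subtract.
Quotient: 3y^3 - 2y^2 + 3y - 6, Remainder: -2


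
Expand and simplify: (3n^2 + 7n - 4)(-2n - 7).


Distribute each term of the first polynomial:
  (3n^2)(-2n - 7) = -6n^3 - 21n^2
  (7n)(-2n - 7) = -14n^2 - 49n
  (-4)(-2n - 7) = 8n + 28
Sum: -6n^3 - 35n^2 - 41n + 28


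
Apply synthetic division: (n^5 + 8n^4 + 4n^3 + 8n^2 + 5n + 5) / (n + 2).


Synthetic division with c = -2. Coefficients: 1, 8, 4, 8, 5, 5
Bring down 1.
  1 * -2 = -2; -2 + 8 = 6
  6 * -2 = -12; -12 + 4 = -8
  -8 * -2 = 16; 16 + 8 = 24
  24 * -2 = -48; -48 + 5 = -43
  -43 * -2 = 86; 86 + 5 = 91
Quotient: n^4 + 6n^3 - 8n^2 + 24n - 43, Remainder: 91


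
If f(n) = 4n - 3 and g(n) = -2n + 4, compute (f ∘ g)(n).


Substitute g(n) into f:
f(g(n)) = 4*(-2n + 4) + (-3)
Expand and combine: -8n + 13


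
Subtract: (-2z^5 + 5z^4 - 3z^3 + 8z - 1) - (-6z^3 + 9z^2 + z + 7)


Distribute the minus sign:
  (-2z^5 + 5z^4 - 3z^3 + 8z - 1)
- (-6z^3 + 9z^2 + z + 7)
Negate second polynomial: 6z^3 - 9z^2 - z - 7
Add: -2z^5 + 5z^4 + 3z^3 - 9z^2 + 7z - 8


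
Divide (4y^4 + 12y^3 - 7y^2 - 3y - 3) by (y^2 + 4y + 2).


(4y^4 + 12y^3 - 7y^2 - 3y - 3) / (y^2 + 4y + 2)
Step 1: 4y^2 * (y^2 + 4y + 2) = 4y^4 + 16y^3 + 8y^2; subtract.
Step 2: -4y * (y^2 + 4y + 2) = -4y^3 - 16y^2 - 8y; subtract.
Step 3: 1 * (y^2 + 4y + 2) = y^2 + 4y + 2; subtract.
Quotient: 4y^2 - 4y + 1, Remainder: y - 5


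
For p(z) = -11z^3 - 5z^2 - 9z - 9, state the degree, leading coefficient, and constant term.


Highest power of z is 3, with coefficient -11. Constant term is -9.
Degree = 3, leading coefficient = -11, constant term = -9


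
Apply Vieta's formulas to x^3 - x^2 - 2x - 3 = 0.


Monic cubic x^3+bx^2+cx+d=0: sum=-b, pairwise sum=c, product=-d.
b=-1, c=-2, d=-3
r1+r2+r3 = 1
r1r2+r1r3+r2r3 = -2
r1r2r3 = 3


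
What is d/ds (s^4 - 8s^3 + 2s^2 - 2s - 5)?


Apply the power rule term by term:
  d/ds(s^4) = 4s^3
  d/ds(-8s^3) = -24s^2
  d/ds(2s^2) = 4s
  d/ds(-2s) = -2
  d/ds(-5) = 0
p'(s) = 4s^3 - 24s^2 + 4s - 2


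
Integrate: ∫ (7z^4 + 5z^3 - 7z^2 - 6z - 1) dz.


Reverse power rule on each term:
  ∫ 7z^4 dz = (7/5)z^5
  ∫ 5z^3 dz = (5/4)z^4
  ∫ -7z^2 dz = -(7/3)z^3
  ∫ -6z dz = -3z^2
  ∫ -1 dz = -z
F(z) = (7/5)z^5 + (5/4)z^4 - (7/3)z^3 - 3z^2 - z + C


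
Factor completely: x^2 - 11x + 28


Roots satisfy r1 + r2 = -b/a = 11 and r1*r2 = c/a = 28.
So r1 = 4, r2 = 7.
x^2 - 11x + 28 = (x - r1)(x - r2) = (x - 4)(x - 7)


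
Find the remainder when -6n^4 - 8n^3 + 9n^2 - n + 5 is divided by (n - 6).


By the Remainder Theorem, the remainder equals p(6):
  -6*(6)^4 = -7776
  -8*(6)^3 = -1728
  9*(6)^2 = 324
  -1*(6)^1 = -6
  constant: 5
Sum: -7776 - 1728 + 324 - 6 + 5 = -9181


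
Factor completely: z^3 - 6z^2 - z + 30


Try integer roots (divisors of 30). z=5: p(5)=0.
Divide out (z - 5): quotient is z^2 - z - 6.
Factor the quadratic: (z - 3)(z + 2)
Result: (z - 5)(z - 3)(z + 2)


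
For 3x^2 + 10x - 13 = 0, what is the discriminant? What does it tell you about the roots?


D = b^2 - 4ac = (10)^2 - 4(3)(-13) = 100 + 156 = 256
Since D > 0: two distinct rational roots


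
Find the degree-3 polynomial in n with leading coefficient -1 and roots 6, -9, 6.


p(n) = -(n - 6)(n + 9)(n - 6)
Expand: -n^3 + 3n^2 + 72n - 324


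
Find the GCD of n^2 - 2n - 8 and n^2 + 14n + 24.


Factor each:
  n^2 - 2n - 8 = (n + 2)(n - 4)
  n^2 + 14n + 24 = (n + 2)(n + 12)
Common monic factor: n + 2


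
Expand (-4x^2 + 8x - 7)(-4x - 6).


Distribute each term of the first polynomial:
  (-4x^2)(-4x - 6) = 16x^3 + 24x^2
  (8x)(-4x - 6) = -32x^2 - 48x
  (-7)(-4x - 6) = 28x + 42
Sum: 16x^3 - 8x^2 - 20x + 42


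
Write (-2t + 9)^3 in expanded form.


Expand (-2t + 9)^3 by repeated multiplication:
  (-2t + 9)^2 = 4t^2 - 36t + 81
= -8t^3 + 108t^2 - 486t + 729


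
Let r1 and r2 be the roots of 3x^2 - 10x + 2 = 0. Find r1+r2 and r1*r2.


For ax^2+bx+c=0: sum = -b/a, product = c/a.
a=3, b=-10, c=2
Sum = -(-10)/3 = 10/3
Product = (2)/3 = 2/3


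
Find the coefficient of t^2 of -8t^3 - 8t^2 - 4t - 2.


Read off the coefficient of t^2: -8


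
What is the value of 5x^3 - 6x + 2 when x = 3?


Using direct substitution:
  5 * (3)^3 = 135
  0 * (3)^2 = 0
  -6 * (3)^1 = -18
  constant: 2
Sum = 135 + 0 - 18 + 2 = 119


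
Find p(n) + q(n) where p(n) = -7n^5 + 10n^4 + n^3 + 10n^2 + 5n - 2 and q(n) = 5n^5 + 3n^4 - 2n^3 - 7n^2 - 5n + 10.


Align terms by degree and add:
  -7n^5 + 10n^4 + n^3 + 10n^2 + 5n - 2
+ 5n^5 + 3n^4 - 2n^3 - 7n^2 - 5n + 10
= -2n^5 + 13n^4 - n^3 + 3n^2 + 8


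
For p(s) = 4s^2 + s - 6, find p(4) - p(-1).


p(4) = 62
p(-1) = -3
p(4) - p(-1) = 62 + 3 = 65


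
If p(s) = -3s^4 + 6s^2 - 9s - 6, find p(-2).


Using direct substitution:
  -3 * (-2)^4 = -48
  0 * (-2)^3 = 0
  6 * (-2)^2 = 24
  -9 * (-2)^1 = 18
  constant: -6
Sum = -48 + 0 + 24 + 18 - 6 = -12


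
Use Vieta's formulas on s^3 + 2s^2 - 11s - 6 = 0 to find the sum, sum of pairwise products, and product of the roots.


Monic cubic s^3+bs^2+cs+d=0: sum=-b, pairwise sum=c, product=-d.
b=2, c=-11, d=-6
r1+r2+r3 = -2
r1r2+r1r3+r2r3 = -11
r1r2r3 = 6


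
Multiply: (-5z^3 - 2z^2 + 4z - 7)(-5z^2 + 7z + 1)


Distribute each term of the first polynomial:
  (-5z^3)(-5z^2 + 7z + 1) = 25z^5 - 35z^4 - 5z^3
  (-2z^2)(-5z^2 + 7z + 1) = 10z^4 - 14z^3 - 2z^2
  (4z)(-5z^2 + 7z + 1) = -20z^3 + 28z^2 + 4z
  (-7)(-5z^2 + 7z + 1) = 35z^2 - 49z - 7
Sum: 25z^5 - 25z^4 - 39z^3 + 61z^2 - 45z - 7


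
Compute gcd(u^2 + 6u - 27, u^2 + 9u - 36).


Factor each:
  u^2 + 6u - 27 = (u - 3)(u + 9)
  u^2 + 9u - 36 = (u - 3)(u + 12)
Common monic factor: u - 3


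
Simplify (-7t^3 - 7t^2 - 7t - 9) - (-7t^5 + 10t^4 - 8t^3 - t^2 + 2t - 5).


Distribute the minus sign:
  (-7t^3 - 7t^2 - 7t - 9)
- (-7t^5 + 10t^4 - 8t^3 - t^2 + 2t - 5)
Negate second polynomial: 7t^5 - 10t^4 + 8t^3 + t^2 - 2t + 5
Add: 7t^5 - 10t^4 + t^3 - 6t^2 - 9t - 4


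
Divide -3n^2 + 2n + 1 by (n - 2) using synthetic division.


Synthetic division with c = 2. Coefficients: -3, 2, 1
Bring down -3.
  -3 * 2 = -6; -6 + 2 = -4
  -4 * 2 = -8; -8 + 1 = -7
Quotient: -3n - 4, Remainder: -7


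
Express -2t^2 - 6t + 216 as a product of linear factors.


Roots satisfy r1 + r2 = -b/a = -3 and r1*r2 = c/a = -108.
So r1 = 9, r2 = -12.
-2t^2 - 6t + 216 = -2(t - r1)(t - r2) = -2(t - 9)(t + 12)


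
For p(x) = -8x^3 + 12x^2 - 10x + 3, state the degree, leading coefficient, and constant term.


Highest power of x is 3, with coefficient -8. Constant term is 3.
Degree = 3, leading coefficient = -8, constant term = 3


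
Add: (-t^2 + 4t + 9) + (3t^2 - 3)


Align terms by degree and add:
  -t^2 + 4t + 9
+ 3t^2 - 3
= 2t^2 + 4t + 6


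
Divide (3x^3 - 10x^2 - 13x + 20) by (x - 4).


(3x^3 - 10x^2 - 13x + 20) / (x - 4)
Step 1: 3x^2 * (x - 4) = 3x^3 - 12x^2; subtract.
Step 2: 2x * (x - 4) = 2x^2 - 8x; subtract.
Step 3: -5 * (x - 4) = -5x + 20; subtract.
Quotient: 3x^2 + 2x - 5, Remainder: 0


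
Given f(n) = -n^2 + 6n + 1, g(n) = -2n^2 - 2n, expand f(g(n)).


Substitute g(n) into f:
f(g(n)) = -1*(-2n^2 - 2n)^2 + 6*(-2n^2 - 2n) + 1
(-2n^2 - 2n)^2 = 4n^4 + 8n^3 + 4n^2
Expand and combine: -4n^4 - 8n^3 - 16n^2 - 12n + 1


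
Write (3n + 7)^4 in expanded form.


Expand (3n + 7)^4 by repeated multiplication:
  (3n + 7)^2 = 9n^2 + 42n + 49
  (3n + 7)^3 = 27n^3 + 189n^2 + 441n + 343
= 81n^4 + 756n^3 + 2646n^2 + 4116n + 2401


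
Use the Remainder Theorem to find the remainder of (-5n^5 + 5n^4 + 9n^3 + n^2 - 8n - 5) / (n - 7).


By the Remainder Theorem, the remainder equals p(7):
  -5*(7)^5 = -84035
  5*(7)^4 = 12005
  9*(7)^3 = 3087
  1*(7)^2 = 49
  -8*(7)^1 = -56
  constant: -5
Sum: -84035 + 12005 + 3087 + 49 - 56 - 5 = -68955


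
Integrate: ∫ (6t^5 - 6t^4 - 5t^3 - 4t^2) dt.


Reverse power rule on each term:
  ∫ 6t^5 dt = t^6
  ∫ -6t^4 dt = -(6/5)t^5
  ∫ -5t^3 dt = -(5/4)t^4
  ∫ -4t^2 dt = -(4/3)t^3
F(t) = t^6 - (6/5)t^5 - (5/4)t^4 - (4/3)t^3 + C


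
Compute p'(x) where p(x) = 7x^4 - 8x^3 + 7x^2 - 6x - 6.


Apply the power rule term by term:
  d/dx(7x^4) = 28x^3
  d/dx(-8x^3) = -24x^2
  d/dx(7x^2) = 14x
  d/dx(-6x) = -6
  d/dx(-6) = 0
p'(x) = 28x^3 - 24x^2 + 14x - 6


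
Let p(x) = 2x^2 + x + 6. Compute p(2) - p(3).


p(2) = 16
p(3) = 27
p(2) - p(3) = 16 - 27 = -11


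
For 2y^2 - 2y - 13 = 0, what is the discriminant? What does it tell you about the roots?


D = b^2 - 4ac = (-2)^2 - 4(2)(-13) = 4 + 104 = 108
Since D > 0: two distinct irrational roots


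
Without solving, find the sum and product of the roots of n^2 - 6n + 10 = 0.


For an^2+bn+c=0: sum = -b/a, product = c/a.
a=1, b=-6, c=10
Sum = -(-6)/1 = 6
Product = (10)/1 = 10


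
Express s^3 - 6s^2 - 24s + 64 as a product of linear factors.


Try integer roots (divisors of 64). s=2: p(2)=0.
Divide out (s - 2): quotient is s^2 - 4s - 32.
Factor the quadratic: (s - 8)(s + 4)
Result: (s - 2)(s - 8)(s + 4)


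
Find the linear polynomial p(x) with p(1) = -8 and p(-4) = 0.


p(x) = mx + b. Using p(1)=-8, p(-4)=0:
m = (-8)/(1 + 4) = -8/5 = -8/5
b = -8 - m*(1) = -8 + 8/5 = -32/5
p(x) = -(8/5)x - (32/5)


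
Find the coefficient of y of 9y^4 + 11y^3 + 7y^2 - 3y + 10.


Read off the coefficient of y: -3


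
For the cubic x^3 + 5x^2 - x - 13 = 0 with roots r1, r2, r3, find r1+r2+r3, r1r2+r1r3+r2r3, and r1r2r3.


Monic cubic x^3+bx^2+cx+d=0: sum=-b, pairwise sum=c, product=-d.
b=5, c=-1, d=-13
r1+r2+r3 = -5
r1r2+r1r3+r2r3 = -1
r1r2r3 = 13


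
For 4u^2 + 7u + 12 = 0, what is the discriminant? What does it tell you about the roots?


D = b^2 - 4ac = (7)^2 - 4(4)(12) = 49 - 192 = -143
Since D < 0: two complex conjugate roots (no real roots)


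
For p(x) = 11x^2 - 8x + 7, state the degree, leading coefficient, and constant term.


Highest power of x is 2, with coefficient 11. Constant term is 7.
Degree = 2, leading coefficient = 11, constant term = 7


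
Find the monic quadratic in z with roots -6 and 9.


p(z) = (z + 6)(z - 9)
Expand: z^2 - 3z - 54


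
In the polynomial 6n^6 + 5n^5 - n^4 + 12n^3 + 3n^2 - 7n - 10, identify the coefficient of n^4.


Read off the coefficient of n^4: -1


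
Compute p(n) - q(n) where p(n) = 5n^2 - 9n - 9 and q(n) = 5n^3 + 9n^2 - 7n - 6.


Distribute the minus sign:
  (5n^2 - 9n - 9)
- (5n^3 + 9n^2 - 7n - 6)
Negate second polynomial: -5n^3 - 9n^2 + 7n + 6
Add: -5n^3 - 4n^2 - 2n - 3


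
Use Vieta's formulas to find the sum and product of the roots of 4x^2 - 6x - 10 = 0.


For ax^2+bx+c=0: sum = -b/a, product = c/a.
a=4, b=-6, c=-10
Sum = -(-6)/4 = 3/2
Product = (-10)/4 = -5/2


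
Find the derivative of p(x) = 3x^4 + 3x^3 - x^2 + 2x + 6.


Apply the power rule term by term:
  d/dx(3x^4) = 12x^3
  d/dx(3x^3) = 9x^2
  d/dx(-x^2) = -2x
  d/dx(2x) = 2
  d/dx(6) = 0
p'(x) = 12x^3 + 9x^2 - 2x + 2


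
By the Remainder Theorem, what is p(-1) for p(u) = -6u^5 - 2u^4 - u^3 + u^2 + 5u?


By the Remainder Theorem, the remainder equals p(-1):
  -6*(-1)^5 = 6
  -2*(-1)^4 = -2
  -1*(-1)^3 = 1
  1*(-1)^2 = 1
  5*(-1)^1 = -5
  constant: 0
Sum: 6 - 2 + 1 + 1 - 5 + 0 = 1


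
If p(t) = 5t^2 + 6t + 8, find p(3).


Using direct substitution:
  5 * (3)^2 = 45
  6 * (3)^1 = 18
  constant: 8
Sum = 45 + 18 + 8 = 71


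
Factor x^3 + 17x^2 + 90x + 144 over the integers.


Try integer roots (divisors of 144). x=-6: p(-6)=0.
Divide out (x + 6): quotient is x^2 + 11x + 24.
Factor the quadratic: (x + 8)(x + 3)
Result: (x + 6)(x + 8)(x + 3)


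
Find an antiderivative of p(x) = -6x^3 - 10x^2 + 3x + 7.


Reverse power rule on each term:
  ∫ -6x^3 dx = -(3/2)x^4
  ∫ -10x^2 dx = -(10/3)x^3
  ∫ 3x dx = (3/2)x^2
  ∫ 7 dx = 7x
F(x) = -(3/2)x^4 - (10/3)x^3 + (3/2)x^2 + 7x + C


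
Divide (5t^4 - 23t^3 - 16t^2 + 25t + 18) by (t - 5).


(5t^4 - 23t^3 - 16t^2 + 25t + 18) / (t - 5)
Step 1: 5t^3 * (t - 5) = 5t^4 - 25t^3; subtract.
Step 2: 2t^2 * (t - 5) = 2t^3 - 10t^2; subtract.
Step 3: -6t * (t - 5) = -6t^2 + 30t; subtract.
Step 4: -5 * (t - 5) = -5t + 25; subtract.
Quotient: 5t^3 + 2t^2 - 6t - 5, Remainder: -7


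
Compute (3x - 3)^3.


Expand (3x - 3)^3 by repeated multiplication:
  (3x - 3)^2 = 9x^2 - 18x + 9
= 27x^3 - 81x^2 + 81x - 27


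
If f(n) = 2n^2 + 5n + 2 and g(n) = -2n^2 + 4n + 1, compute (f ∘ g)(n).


Substitute g(n) into f:
f(g(n)) = 2*(-2n^2 + 4n + 1)^2 + 5*(-2n^2 + 4n + 1) + 2
(-2n^2 + 4n + 1)^2 = 4n^4 - 16n^3 + 12n^2 + 8n + 1
Expand and combine: 8n^4 - 32n^3 + 14n^2 + 36n + 9


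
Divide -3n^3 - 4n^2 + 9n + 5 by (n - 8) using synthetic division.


Synthetic division with c = 8. Coefficients: -3, -4, 9, 5
Bring down -3.
  -3 * 8 = -24; -24 - 4 = -28
  -28 * 8 = -224; -224 + 9 = -215
  -215 * 8 = -1720; -1720 + 5 = -1715
Quotient: -3n^2 - 28n - 215, Remainder: -1715


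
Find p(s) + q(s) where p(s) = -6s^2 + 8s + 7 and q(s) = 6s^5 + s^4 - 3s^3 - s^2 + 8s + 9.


Align terms by degree and add:
  -6s^2 + 8s + 7
+ 6s^5 + s^4 - 3s^3 - s^2 + 8s + 9
= 6s^5 + s^4 - 3s^3 - 7s^2 + 16s + 16


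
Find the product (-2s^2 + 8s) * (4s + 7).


Distribute each term of the first polynomial:
  (-2s^2)(4s + 7) = -8s^3 - 14s^2
  (8s)(4s + 7) = 32s^2 + 56s
Sum: -8s^3 + 18s^2 + 56s


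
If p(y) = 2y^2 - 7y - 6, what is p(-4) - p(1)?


p(-4) = 54
p(1) = -11
p(-4) - p(1) = 54 + 11 = 65


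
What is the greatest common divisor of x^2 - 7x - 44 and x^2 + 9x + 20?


Factor each:
  x^2 - 7x - 44 = (x + 4)(x - 11)
  x^2 + 9x + 20 = (x + 4)(x + 5)
Common monic factor: x + 4


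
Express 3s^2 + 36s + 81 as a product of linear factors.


Roots satisfy r1 + r2 = -b/a = -12 and r1*r2 = c/a = 27.
So r1 = -9, r2 = -3.
3s^2 + 36s + 81 = 3(s - r1)(s - r2) = 3(s + 9)(s + 3)


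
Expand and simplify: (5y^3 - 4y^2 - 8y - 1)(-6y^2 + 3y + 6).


Distribute each term of the first polynomial:
  (5y^3)(-6y^2 + 3y + 6) = -30y^5 + 15y^4 + 30y^3
  (-4y^2)(-6y^2 + 3y + 6) = 24y^4 - 12y^3 - 24y^2
  (-8y)(-6y^2 + 3y + 6) = 48y^3 - 24y^2 - 48y
  (-1)(-6y^2 + 3y + 6) = 6y^2 - 3y - 6
Sum: -30y^5 + 39y^4 + 66y^3 - 42y^2 - 51y - 6


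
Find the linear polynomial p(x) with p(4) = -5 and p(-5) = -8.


p(x) = mx + b. Using p(4)=-5, p(-5)=-8:
m = (-5 + 8)/(4 + 5) = 3/9 = 1/3
b = -5 - m*(4) = -5 - 4/3 = -19/3
p(x) = (1/3)x - (19/3)


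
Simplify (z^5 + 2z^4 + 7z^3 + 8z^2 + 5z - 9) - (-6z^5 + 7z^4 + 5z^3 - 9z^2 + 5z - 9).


Distribute the minus sign:
  (z^5 + 2z^4 + 7z^3 + 8z^2 + 5z - 9)
- (-6z^5 + 7z^4 + 5z^3 - 9z^2 + 5z - 9)
Negate second polynomial: 6z^5 - 7z^4 - 5z^3 + 9z^2 - 5z + 9
Add: 7z^5 - 5z^4 + 2z^3 + 17z^2


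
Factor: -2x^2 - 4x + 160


Roots satisfy r1 + r2 = -b/a = -2 and r1*r2 = c/a = -80.
So r1 = 8, r2 = -10.
-2x^2 - 4x + 160 = -2(x - r1)(x - r2) = -2(x - 8)(x + 10)


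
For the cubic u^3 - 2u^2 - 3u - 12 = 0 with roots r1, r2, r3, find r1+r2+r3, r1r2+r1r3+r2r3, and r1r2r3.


Monic cubic u^3+bu^2+cu+d=0: sum=-b, pairwise sum=c, product=-d.
b=-2, c=-3, d=-12
r1+r2+r3 = 2
r1r2+r1r3+r2r3 = -3
r1r2r3 = 12


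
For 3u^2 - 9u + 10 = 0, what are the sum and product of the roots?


For au^2+bu+c=0: sum = -b/a, product = c/a.
a=3, b=-9, c=10
Sum = -(-9)/3 = 3
Product = (10)/3 = 10/3


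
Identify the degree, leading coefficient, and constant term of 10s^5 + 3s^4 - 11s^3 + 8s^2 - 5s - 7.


Highest power of s is 5, with coefficient 10. Constant term is -7.
Degree = 5, leading coefficient = 10, constant term = -7


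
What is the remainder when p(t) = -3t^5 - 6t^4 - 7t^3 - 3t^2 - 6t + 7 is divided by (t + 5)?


By the Remainder Theorem, the remainder equals p(-5):
  -3*(-5)^5 = 9375
  -6*(-5)^4 = -3750
  -7*(-5)^3 = 875
  -3*(-5)^2 = -75
  -6*(-5)^1 = 30
  constant: 7
Sum: 9375 - 3750 + 875 - 75 + 30 + 7 = 6462


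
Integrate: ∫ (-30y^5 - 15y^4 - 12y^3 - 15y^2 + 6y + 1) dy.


Reverse power rule on each term:
  ∫ -30y^5 dy = -5y^6
  ∫ -15y^4 dy = -3y^5
  ∫ -12y^3 dy = -3y^4
  ∫ -15y^2 dy = -5y^3
  ∫ 6y dy = 3y^2
  ∫ 1 dy = y
F(y) = -5y^6 - 3y^5 - 3y^4 - 5y^3 + 3y^2 + y + C


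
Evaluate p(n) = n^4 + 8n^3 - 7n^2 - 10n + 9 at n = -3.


Using direct substitution:
  1 * (-3)^4 = 81
  8 * (-3)^3 = -216
  -7 * (-3)^2 = -63
  -10 * (-3)^1 = 30
  constant: 9
Sum = 81 - 216 - 63 + 30 + 9 = -159


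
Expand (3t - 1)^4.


Expand (3t - 1)^4 by repeated multiplication:
  (3t - 1)^2 = 9t^2 - 6t + 1
  (3t - 1)^3 = 27t^3 - 27t^2 + 9t - 1
= 81t^4 - 108t^3 + 54t^2 - 12t + 1


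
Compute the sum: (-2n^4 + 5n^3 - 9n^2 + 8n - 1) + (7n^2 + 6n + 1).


Align terms by degree and add:
  -2n^4 + 5n^3 - 9n^2 + 8n - 1
+ 7n^2 + 6n + 1
= -2n^4 + 5n^3 - 2n^2 + 14n


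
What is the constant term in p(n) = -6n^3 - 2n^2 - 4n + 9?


Read off the constant term: 9


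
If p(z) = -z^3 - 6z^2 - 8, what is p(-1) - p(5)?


p(-1) = -13
p(5) = -283
p(-1) - p(5) = -13 + 283 = 270


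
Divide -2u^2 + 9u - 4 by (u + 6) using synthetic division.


Synthetic division with c = -6. Coefficients: -2, 9, -4
Bring down -2.
  -2 * -6 = 12; 12 + 9 = 21
  21 * -6 = -126; -126 - 4 = -130
Quotient: -2u + 21, Remainder: -130


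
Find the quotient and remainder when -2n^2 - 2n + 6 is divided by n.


(-2n^2 - 2n + 6) / (n)
Step 1: -2n * (n) = -2n^2; subtract.
Step 2: -2 * (n) = -2n; subtract.
Quotient: -2n - 2, Remainder: 6


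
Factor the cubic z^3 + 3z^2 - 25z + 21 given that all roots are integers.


Try integer roots (divisors of 21). z=3: p(3)=0.
Divide out (z - 3): quotient is z^2 + 6z - 7.
Factor the quadratic: (z - 1)(z + 7)
Result: (z - 3)(z - 1)(z + 7)


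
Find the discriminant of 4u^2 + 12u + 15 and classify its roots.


D = b^2 - 4ac = (12)^2 - 4(4)(15) = 144 - 240 = -96
Since D < 0: two complex conjugate roots (no real roots)


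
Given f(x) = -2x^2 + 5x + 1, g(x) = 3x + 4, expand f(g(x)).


Substitute g(x) into f:
f(g(x)) = -2*(3x + 4)^2 + 5*(3x + 4) + 1
(3x + 4)^2 = 9x^2 + 24x + 16
Expand and combine: -18x^2 - 33x - 11


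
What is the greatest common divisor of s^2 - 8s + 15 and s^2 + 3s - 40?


Factor each:
  s^2 - 8s + 15 = (s - 5)(s - 3)
  s^2 + 3s - 40 = (s - 5)(s + 8)
Common monic factor: s - 5


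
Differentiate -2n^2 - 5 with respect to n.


Apply the power rule term by term:
  d/dn(-2n^2) = -4n
  d/dn(-5) = 0
p'(n) = -4n


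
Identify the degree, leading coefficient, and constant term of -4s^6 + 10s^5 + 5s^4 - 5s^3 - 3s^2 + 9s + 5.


Highest power of s is 6, with coefficient -4. Constant term is 5.
Degree = 6, leading coefficient = -4, constant term = 5


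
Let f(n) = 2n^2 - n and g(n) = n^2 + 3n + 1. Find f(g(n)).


Substitute g(n) into f:
f(g(n)) = 2*(n^2 + 3n + 1)^2 + (-1)*(n^2 + 3n + 1)
(n^2 + 3n + 1)^2 = n^4 + 6n^3 + 11n^2 + 6n + 1
Expand and combine: 2n^4 + 12n^3 + 21n^2 + 9n + 1


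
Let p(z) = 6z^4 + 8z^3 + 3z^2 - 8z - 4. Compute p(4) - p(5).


p(4) = 2060
p(5) = 4781
p(4) - p(5) = 2060 - 4781 = -2721


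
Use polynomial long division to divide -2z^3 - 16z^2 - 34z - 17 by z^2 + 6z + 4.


(-2z^3 - 16z^2 - 34z - 17) / (z^2 + 6z + 4)
Step 1: -2z * (z^2 + 6z + 4) = -2z^3 - 12z^2 - 8z; subtract.
Step 2: -4 * (z^2 + 6z + 4) = -4z^2 - 24z - 16; subtract.
Quotient: -2z - 4, Remainder: -2z - 1


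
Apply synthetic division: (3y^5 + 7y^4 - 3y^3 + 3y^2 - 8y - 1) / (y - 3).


Synthetic division with c = 3. Coefficients: 3, 7, -3, 3, -8, -1
Bring down 3.
  3 * 3 = 9; 9 + 7 = 16
  16 * 3 = 48; 48 - 3 = 45
  45 * 3 = 135; 135 + 3 = 138
  138 * 3 = 414; 414 - 8 = 406
  406 * 3 = 1218; 1218 - 1 = 1217
Quotient: 3y^4 + 16y^3 + 45y^2 + 138y + 406, Remainder: 1217


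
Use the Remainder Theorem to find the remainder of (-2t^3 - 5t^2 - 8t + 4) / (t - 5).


By the Remainder Theorem, the remainder equals p(5):
  -2*(5)^3 = -250
  -5*(5)^2 = -125
  -8*(5)^1 = -40
  constant: 4
Sum: -250 - 125 - 40 + 4 = -411


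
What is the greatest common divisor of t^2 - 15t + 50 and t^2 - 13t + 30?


Factor each:
  t^2 - 15t + 50 = (t - 10)(t - 5)
  t^2 - 13t + 30 = (t - 10)(t - 3)
Common monic factor: t - 10


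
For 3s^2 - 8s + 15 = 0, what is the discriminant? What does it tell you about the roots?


D = b^2 - 4ac = (-8)^2 - 4(3)(15) = 64 - 180 = -116
Since D < 0: two complex conjugate roots (no real roots)


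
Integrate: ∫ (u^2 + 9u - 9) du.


Reverse power rule on each term:
  ∫ u^2 du = (1/3)u^3
  ∫ 9u du = (9/2)u^2
  ∫ -9 du = -9u
F(u) = (1/3)u^3 + (9/2)u^2 - 9u + C


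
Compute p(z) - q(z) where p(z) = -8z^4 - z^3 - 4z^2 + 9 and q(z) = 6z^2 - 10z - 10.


Distribute the minus sign:
  (-8z^4 - z^3 - 4z^2 + 9)
- (6z^2 - 10z - 10)
Negate second polynomial: -6z^2 + 10z + 10
Add: -8z^4 - z^3 - 10z^2 + 10z + 19


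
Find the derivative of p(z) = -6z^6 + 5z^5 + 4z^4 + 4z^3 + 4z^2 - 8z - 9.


Apply the power rule term by term:
  d/dz(-6z^6) = -36z^5
  d/dz(5z^5) = 25z^4
  d/dz(4z^4) = 16z^3
  d/dz(4z^3) = 12z^2
  d/dz(4z^2) = 8z
  d/dz(-8z) = -8
  d/dz(-9) = 0
p'(z) = -36z^5 + 25z^4 + 16z^3 + 12z^2 + 8z - 8


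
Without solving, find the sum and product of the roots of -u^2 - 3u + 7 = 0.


For au^2+bu+c=0: sum = -b/a, product = c/a.
a=-1, b=-3, c=7
Sum = -(-3)/-1 = -3
Product = (7)/-1 = -7


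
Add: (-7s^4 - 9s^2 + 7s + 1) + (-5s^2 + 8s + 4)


Align terms by degree and add:
  -7s^4 - 9s^2 + 7s + 1
  -5s^2 + 8s + 4
= -7s^4 - 14s^2 + 15s + 5


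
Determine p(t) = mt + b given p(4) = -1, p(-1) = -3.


p(t) = mt + b. Using p(4)=-1, p(-1)=-3:
m = (-1 + 3)/(4 + 1) = 2/5 = 2/5
b = -1 - m*(4) = -1 - 8/5 = -13/5
p(t) = (2/5)t - (13/5)


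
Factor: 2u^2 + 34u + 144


Roots satisfy r1 + r2 = -b/a = -17 and r1*r2 = c/a = 72.
So r1 = -9, r2 = -8.
2u^2 + 34u + 144 = 2(u - r1)(u - r2) = 2(u + 9)(u + 8)


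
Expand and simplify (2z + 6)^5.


Expand (2z + 6)^5 by repeated multiplication:
  (2z + 6)^2 = 4z^2 + 24z + 36
  (2z + 6)^3 = 8z^3 + 72z^2 + 216z + 216
  (2z + 6)^4 = 16z^4 + 192z^3 + 864z^2 + 1728z + 1296
= 32z^5 + 480z^4 + 2880z^3 + 8640z^2 + 12960z + 7776


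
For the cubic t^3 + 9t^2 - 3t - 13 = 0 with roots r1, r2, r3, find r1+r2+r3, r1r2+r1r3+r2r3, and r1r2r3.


Monic cubic t^3+bt^2+ct+d=0: sum=-b, pairwise sum=c, product=-d.
b=9, c=-3, d=-13
r1+r2+r3 = -9
r1r2+r1r3+r2r3 = -3
r1r2r3 = 13


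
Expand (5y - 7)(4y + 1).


Distribute each term of the first polynomial:
  (5y)(4y + 1) = 20y^2 + 5y
  (-7)(4y + 1) = -28y - 7
Sum: 20y^2 - 23y - 7


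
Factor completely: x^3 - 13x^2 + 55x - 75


Try integer roots (divisors of -75). x=5: p(5)=0.
Divide out (x - 5): quotient is x^2 - 8x + 15.
Factor the quadratic: (x - 5)(x - 3)
Result: (x - 5)(x - 5)(x - 3)


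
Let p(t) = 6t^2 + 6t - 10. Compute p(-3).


Using direct substitution:
  6 * (-3)^2 = 54
  6 * (-3)^1 = -18
  constant: -10
Sum = 54 - 18 - 10 = 26


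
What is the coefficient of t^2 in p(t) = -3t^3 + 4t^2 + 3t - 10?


Read off the coefficient of t^2: 4


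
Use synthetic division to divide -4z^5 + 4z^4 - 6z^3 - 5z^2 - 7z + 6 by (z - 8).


Synthetic division with c = 8. Coefficients: -4, 4, -6, -5, -7, 6
Bring down -4.
  -4 * 8 = -32; -32 + 4 = -28
  -28 * 8 = -224; -224 - 6 = -230
  -230 * 8 = -1840; -1840 - 5 = -1845
  -1845 * 8 = -14760; -14760 - 7 = -14767
  -14767 * 8 = -118136; -118136 + 6 = -118130
Quotient: -4z^4 - 28z^3 - 230z^2 - 1845z - 14767, Remainder: -118130


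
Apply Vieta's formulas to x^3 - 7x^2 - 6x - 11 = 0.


Monic cubic x^3+bx^2+cx+d=0: sum=-b, pairwise sum=c, product=-d.
b=-7, c=-6, d=-11
r1+r2+r3 = 7
r1r2+r1r3+r2r3 = -6
r1r2r3 = 11


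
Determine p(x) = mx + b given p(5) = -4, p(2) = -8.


p(x) = mx + b. Using p(5)=-4, p(2)=-8:
m = (-4 + 8)/(5 - 2) = 4/3 = 4/3
b = -4 - m*(5) = -4 - 20/3 = -32/3
p(x) = (4/3)x - (32/3)


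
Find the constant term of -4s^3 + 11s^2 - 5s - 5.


Read off the constant term: -5


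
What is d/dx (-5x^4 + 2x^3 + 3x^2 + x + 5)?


Apply the power rule term by term:
  d/dx(-5x^4) = -20x^3
  d/dx(2x^3) = 6x^2
  d/dx(3x^2) = 6x
  d/dx(x) = 1
  d/dx(5) = 0
p'(x) = -20x^3 + 6x^2 + 6x + 1


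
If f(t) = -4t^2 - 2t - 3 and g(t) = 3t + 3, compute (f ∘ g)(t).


Substitute g(t) into f:
f(g(t)) = -4*(3t + 3)^2 + (-2)*(3t + 3) + (-3)
(3t + 3)^2 = 9t^2 + 18t + 9
Expand and combine: -36t^2 - 78t - 45


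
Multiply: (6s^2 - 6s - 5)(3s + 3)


Distribute each term of the first polynomial:
  (6s^2)(3s + 3) = 18s^3 + 18s^2
  (-6s)(3s + 3) = -18s^2 - 18s
  (-5)(3s + 3) = -15s - 15
Sum: 18s^3 - 33s - 15


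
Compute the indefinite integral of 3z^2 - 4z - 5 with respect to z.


Reverse power rule on each term:
  ∫ 3z^2 dz = z^3
  ∫ -4z dz = -2z^2
  ∫ -5 dz = -5z
F(z) = z^3 - 2z^2 - 5z + C


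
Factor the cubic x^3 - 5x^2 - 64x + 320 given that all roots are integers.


Try integer roots (divisors of 320). x=5: p(5)=0.
Divide out (x - 5): quotient is x^2 - 64.
Factor the quadratic: (x + 8)(x - 8)
Result: (x - 5)(x + 8)(x - 8)


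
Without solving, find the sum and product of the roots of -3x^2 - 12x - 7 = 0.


For ax^2+bx+c=0: sum = -b/a, product = c/a.
a=-3, b=-12, c=-7
Sum = -(-12)/-3 = -4
Product = (-7)/-3 = 7/3


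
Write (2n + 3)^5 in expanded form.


Expand (2n + 3)^5 by repeated multiplication:
  (2n + 3)^2 = 4n^2 + 12n + 9
  (2n + 3)^3 = 8n^3 + 36n^2 + 54n + 27
  (2n + 3)^4 = 16n^4 + 96n^3 + 216n^2 + 216n + 81
= 32n^5 + 240n^4 + 720n^3 + 1080n^2 + 810n + 243


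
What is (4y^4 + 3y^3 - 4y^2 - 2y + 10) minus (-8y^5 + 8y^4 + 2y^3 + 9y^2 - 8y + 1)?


Distribute the minus sign:
  (4y^4 + 3y^3 - 4y^2 - 2y + 10)
- (-8y^5 + 8y^4 + 2y^3 + 9y^2 - 8y + 1)
Negate second polynomial: 8y^5 - 8y^4 - 2y^3 - 9y^2 + 8y - 1
Add: 8y^5 - 4y^4 + y^3 - 13y^2 + 6y + 9


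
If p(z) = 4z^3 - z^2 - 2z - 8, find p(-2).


Using direct substitution:
  4 * (-2)^3 = -32
  -1 * (-2)^2 = -4
  -2 * (-2)^1 = 4
  constant: -8
Sum = -32 - 4 + 4 - 8 = -40


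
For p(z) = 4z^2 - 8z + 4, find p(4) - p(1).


p(4) = 36
p(1) = 0
p(4) - p(1) = 36 = 36


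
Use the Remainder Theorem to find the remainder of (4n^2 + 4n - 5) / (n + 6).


By the Remainder Theorem, the remainder equals p(-6):
  4*(-6)^2 = 144
  4*(-6)^1 = -24
  constant: -5
Sum: 144 - 24 - 5 = 115


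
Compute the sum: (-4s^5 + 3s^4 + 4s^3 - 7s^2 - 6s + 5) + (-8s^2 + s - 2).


Align terms by degree and add:
  -4s^5 + 3s^4 + 4s^3 - 7s^2 - 6s + 5
  -8s^2 + s - 2
= -4s^5 + 3s^4 + 4s^3 - 15s^2 - 5s + 3


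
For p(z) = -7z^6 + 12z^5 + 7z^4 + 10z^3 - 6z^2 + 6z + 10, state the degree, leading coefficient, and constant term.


Highest power of z is 6, with coefficient -7. Constant term is 10.
Degree = 6, leading coefficient = -7, constant term = 10


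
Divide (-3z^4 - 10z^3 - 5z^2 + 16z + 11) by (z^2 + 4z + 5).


(-3z^4 - 10z^3 - 5z^2 + 16z + 11) / (z^2 + 4z + 5)
Step 1: -3z^2 * (z^2 + 4z + 5) = -3z^4 - 12z^3 - 15z^2; subtract.
Step 2: 2z * (z^2 + 4z + 5) = 2z^3 + 8z^2 + 10z; subtract.
Step 3: 2 * (z^2 + 4z + 5) = 2z^2 + 8z + 10; subtract.
Quotient: -3z^2 + 2z + 2, Remainder: -2z + 1


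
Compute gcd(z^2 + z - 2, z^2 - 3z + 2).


Factor each:
  z^2 + z - 2 = (z - 1)(z + 2)
  z^2 - 3z + 2 = (z - 1)(z - 2)
Common monic factor: z - 1


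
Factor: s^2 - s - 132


Roots satisfy r1 + r2 = -b/a = 1 and r1*r2 = c/a = -132.
So r1 = -11, r2 = 12.
s^2 - s - 132 = (s - r1)(s - r2) = (s + 11)(s - 12)


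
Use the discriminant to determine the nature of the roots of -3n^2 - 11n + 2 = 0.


D = b^2 - 4ac = (-11)^2 - 4(-3)(2) = 121 + 24 = 145
Since D > 0: two distinct irrational roots


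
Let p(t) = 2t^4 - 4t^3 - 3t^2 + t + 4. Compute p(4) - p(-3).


p(4) = 216
p(-3) = 244
p(4) - p(-3) = 216 - 244 = -28


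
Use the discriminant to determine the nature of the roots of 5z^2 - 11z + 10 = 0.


D = b^2 - 4ac = (-11)^2 - 4(5)(10) = 121 - 200 = -79
Since D < 0: two complex conjugate roots (no real roots)


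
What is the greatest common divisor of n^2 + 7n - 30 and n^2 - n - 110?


Factor each:
  n^2 + 7n - 30 = (n + 10)(n - 3)
  n^2 - n - 110 = (n + 10)(n - 11)
Common monic factor: n + 10


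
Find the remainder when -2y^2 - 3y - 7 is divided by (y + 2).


By the Remainder Theorem, the remainder equals p(-2):
  -2*(-2)^2 = -8
  -3*(-2)^1 = 6
  constant: -7
Sum: -8 + 6 - 7 = -9


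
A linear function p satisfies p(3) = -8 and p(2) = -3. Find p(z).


p(z) = mz + b. Using p(3)=-8, p(2)=-3:
m = (-8 + 3)/(3 - 2) = -5/1 = -5
b = -8 - m*(3) = -8 + 15 = 7
p(z) = -5z + 7


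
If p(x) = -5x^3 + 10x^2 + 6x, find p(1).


Using direct substitution:
  -5 * (1)^3 = -5
  10 * (1)^2 = 10
  6 * (1)^1 = 6
  constant: 0
Sum = -5 + 10 + 6 + 0 = 11


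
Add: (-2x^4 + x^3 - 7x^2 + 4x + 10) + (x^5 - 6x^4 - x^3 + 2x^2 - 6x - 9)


Align terms by degree and add:
  -2x^4 + x^3 - 7x^2 + 4x + 10
+ x^5 - 6x^4 - x^3 + 2x^2 - 6x - 9
= x^5 - 8x^4 - 5x^2 - 2x + 1


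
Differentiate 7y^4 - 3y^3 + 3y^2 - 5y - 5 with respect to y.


Apply the power rule term by term:
  d/dy(7y^4) = 28y^3
  d/dy(-3y^3) = -9y^2
  d/dy(3y^2) = 6y
  d/dy(-5y) = -5
  d/dy(-5) = 0
p'(y) = 28y^3 - 9y^2 + 6y - 5


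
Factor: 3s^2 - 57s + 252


Roots satisfy r1 + r2 = -b/a = 19 and r1*r2 = c/a = 84.
So r1 = 7, r2 = 12.
3s^2 - 57s + 252 = 3(s - r1)(s - r2) = 3(s - 7)(s - 12)


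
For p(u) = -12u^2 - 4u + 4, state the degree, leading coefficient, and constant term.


Highest power of u is 2, with coefficient -12. Constant term is 4.
Degree = 2, leading coefficient = -12, constant term = 4


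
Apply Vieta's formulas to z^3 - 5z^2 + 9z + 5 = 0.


Monic cubic z^3+bz^2+cz+d=0: sum=-b, pairwise sum=c, product=-d.
b=-5, c=9, d=5
r1+r2+r3 = 5
r1r2+r1r3+r2r3 = 9
r1r2r3 = -5


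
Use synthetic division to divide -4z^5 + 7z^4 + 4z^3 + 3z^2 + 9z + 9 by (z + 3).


Synthetic division with c = -3. Coefficients: -4, 7, 4, 3, 9, 9
Bring down -4.
  -4 * -3 = 12; 12 + 7 = 19
  19 * -3 = -57; -57 + 4 = -53
  -53 * -3 = 159; 159 + 3 = 162
  162 * -3 = -486; -486 + 9 = -477
  -477 * -3 = 1431; 1431 + 9 = 1440
Quotient: -4z^4 + 19z^3 - 53z^2 + 162z - 477, Remainder: 1440


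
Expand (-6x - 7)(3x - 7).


Distribute each term of the first polynomial:
  (-6x)(3x - 7) = -18x^2 + 42x
  (-7)(3x - 7) = -21x + 49
Sum: -18x^2 + 21x + 49


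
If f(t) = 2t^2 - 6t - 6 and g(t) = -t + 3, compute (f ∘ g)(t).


Substitute g(t) into f:
f(g(t)) = 2*(-t + 3)^2 + (-6)*(-t + 3) + (-6)
(-t + 3)^2 = t^2 - 6t + 9
Expand and combine: 2t^2 - 6t - 6


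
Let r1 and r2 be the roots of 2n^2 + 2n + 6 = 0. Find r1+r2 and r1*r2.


For an^2+bn+c=0: sum = -b/a, product = c/a.
a=2, b=2, c=6
Sum = -(2)/2 = -1
Product = (6)/2 = 3


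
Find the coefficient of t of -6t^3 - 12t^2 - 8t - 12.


Read off the coefficient of t: -8


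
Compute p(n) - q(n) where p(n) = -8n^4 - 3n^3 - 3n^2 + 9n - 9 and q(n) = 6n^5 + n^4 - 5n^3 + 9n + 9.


Distribute the minus sign:
  (-8n^4 - 3n^3 - 3n^2 + 9n - 9)
- (6n^5 + n^4 - 5n^3 + 9n + 9)
Negate second polynomial: -6n^5 - n^4 + 5n^3 - 9n - 9
Add: -6n^5 - 9n^4 + 2n^3 - 3n^2 - 18


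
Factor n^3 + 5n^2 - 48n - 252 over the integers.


Try integer roots (divisors of -252). n=7: p(7)=0.
Divide out (n - 7): quotient is n^2 + 12n + 36.
Factor the quadratic: (n + 6)(n + 6)
Result: (n - 7)(n + 6)(n + 6)


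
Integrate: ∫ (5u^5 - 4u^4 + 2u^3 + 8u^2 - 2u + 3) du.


Reverse power rule on each term:
  ∫ 5u^5 du = (5/6)u^6
  ∫ -4u^4 du = -(4/5)u^5
  ∫ 2u^3 du = (1/2)u^4
  ∫ 8u^2 du = (8/3)u^3
  ∫ -2u du = -u^2
  ∫ 3 du = 3u
F(u) = (5/6)u^6 - (4/5)u^5 + (1/2)u^4 + (8/3)u^3 - u^2 + 3u + C


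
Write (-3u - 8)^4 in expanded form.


Expand (-3u - 8)^4 by repeated multiplication:
  (-3u - 8)^2 = 9u^2 + 48u + 64
  (-3u - 8)^3 = -27u^3 - 216u^2 - 576u - 512
= 81u^4 + 864u^3 + 3456u^2 + 6144u + 4096


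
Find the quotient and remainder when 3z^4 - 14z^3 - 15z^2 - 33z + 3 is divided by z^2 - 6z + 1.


(3z^4 - 14z^3 - 15z^2 - 33z + 3) / (z^2 - 6z + 1)
Step 1: 3z^2 * (z^2 - 6z + 1) = 3z^4 - 18z^3 + 3z^2; subtract.
Step 2: 4z * (z^2 - 6z + 1) = 4z^3 - 24z^2 + 4z; subtract.
Step 3: 6 * (z^2 - 6z + 1) = 6z^2 - 36z + 6; subtract.
Quotient: 3z^2 + 4z + 6, Remainder: -z - 3


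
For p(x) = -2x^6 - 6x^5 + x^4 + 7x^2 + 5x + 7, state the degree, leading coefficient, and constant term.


Highest power of x is 6, with coefficient -2. Constant term is 7.
Degree = 6, leading coefficient = -2, constant term = 7


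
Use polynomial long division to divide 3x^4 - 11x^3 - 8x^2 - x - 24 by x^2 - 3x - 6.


(3x^4 - 11x^3 - 8x^2 - x - 24) / (x^2 - 3x - 6)
Step 1: 3x^2 * (x^2 - 3x - 6) = 3x^4 - 9x^3 - 18x^2; subtract.
Step 2: -2x * (x^2 - 3x - 6) = -2x^3 + 6x^2 + 12x; subtract.
Step 3: 4 * (x^2 - 3x - 6) = 4x^2 - 12x - 24; subtract.
Quotient: 3x^2 - 2x + 4, Remainder: -x


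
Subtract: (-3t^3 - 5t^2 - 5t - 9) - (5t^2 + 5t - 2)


Distribute the minus sign:
  (-3t^3 - 5t^2 - 5t - 9)
- (5t^2 + 5t - 2)
Negate second polynomial: -5t^2 - 5t + 2
Add: -3t^3 - 10t^2 - 10t - 7


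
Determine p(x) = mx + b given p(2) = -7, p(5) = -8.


p(x) = mx + b. Using p(2)=-7, p(5)=-8:
m = (-7 + 8)/(2 - 5) = 1/-3 = -1/3
b = -7 - m*(2) = -7 + 2/3 = -19/3
p(x) = -(1/3)x - (19/3)


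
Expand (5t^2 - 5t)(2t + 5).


Distribute each term of the first polynomial:
  (5t^2)(2t + 5) = 10t^3 + 25t^2
  (-5t)(2t + 5) = -10t^2 - 25t
Sum: 10t^3 + 15t^2 - 25t


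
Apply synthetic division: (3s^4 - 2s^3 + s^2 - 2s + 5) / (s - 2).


Synthetic division with c = 2. Coefficients: 3, -2, 1, -2, 5
Bring down 3.
  3 * 2 = 6; 6 - 2 = 4
  4 * 2 = 8; 8 + 1 = 9
  9 * 2 = 18; 18 - 2 = 16
  16 * 2 = 32; 32 + 5 = 37
Quotient: 3s^3 + 4s^2 + 9s + 16, Remainder: 37


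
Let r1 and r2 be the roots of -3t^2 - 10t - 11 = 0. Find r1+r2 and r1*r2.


For at^2+bt+c=0: sum = -b/a, product = c/a.
a=-3, b=-10, c=-11
Sum = -(-10)/-3 = -10/3
Product = (-11)/-3 = 11/3


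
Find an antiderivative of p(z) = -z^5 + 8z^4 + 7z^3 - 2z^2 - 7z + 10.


Reverse power rule on each term:
  ∫ -z^5 dz = -(1/6)z^6
  ∫ 8z^4 dz = (8/5)z^5
  ∫ 7z^3 dz = (7/4)z^4
  ∫ -2z^2 dz = -(2/3)z^3
  ∫ -7z dz = -(7/2)z^2
  ∫ 10 dz = 10z
F(z) = -(1/6)z^6 + (8/5)z^5 + (7/4)z^4 - (2/3)z^3 - (7/2)z^2 + 10z + C


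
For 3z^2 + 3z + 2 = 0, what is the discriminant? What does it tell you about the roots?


D = b^2 - 4ac = (3)^2 - 4(3)(2) = 9 - 24 = -15
Since D < 0: two complex conjugate roots (no real roots)


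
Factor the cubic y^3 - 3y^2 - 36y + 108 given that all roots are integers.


Try integer roots (divisors of 108). y=3: p(3)=0.
Divide out (y - 3): quotient is y^2 - 36.
Factor the quadratic: (y + 6)(y - 6)
Result: (y - 3)(y + 6)(y - 6)
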